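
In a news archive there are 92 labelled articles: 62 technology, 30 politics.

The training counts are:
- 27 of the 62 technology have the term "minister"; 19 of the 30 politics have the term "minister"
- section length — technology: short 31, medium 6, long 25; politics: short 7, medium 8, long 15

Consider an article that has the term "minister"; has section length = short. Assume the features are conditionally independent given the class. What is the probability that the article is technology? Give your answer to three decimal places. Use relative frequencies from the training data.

0.753

technology: (62/92) × (27/62) × (31/62) ≈ 0.146739
politics: (30/92) × (19/30) × (7/30) ≈ 0.0481884
P(technology | x) = 0.146739 / 0.1949274 ≈ 0.753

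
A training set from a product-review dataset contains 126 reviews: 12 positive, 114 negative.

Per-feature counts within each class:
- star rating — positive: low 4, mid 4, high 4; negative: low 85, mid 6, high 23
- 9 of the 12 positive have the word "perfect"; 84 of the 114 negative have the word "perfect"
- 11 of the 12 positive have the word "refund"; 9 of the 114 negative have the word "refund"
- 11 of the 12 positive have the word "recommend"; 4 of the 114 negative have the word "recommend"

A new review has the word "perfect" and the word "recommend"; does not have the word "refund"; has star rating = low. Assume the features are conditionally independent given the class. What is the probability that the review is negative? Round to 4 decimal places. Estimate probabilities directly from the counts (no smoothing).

0.8983

positive: (12/126) × (4/12) × (9/12) × (1/12) × (11/12) ≈ 0.00181878
negative: (114/126) × (85/114) × (84/114) × (105/114) × (4/114) ≈ 0.0160643
P(negative | x) = 0.0160643 / 0.01788308 ≈ 0.8983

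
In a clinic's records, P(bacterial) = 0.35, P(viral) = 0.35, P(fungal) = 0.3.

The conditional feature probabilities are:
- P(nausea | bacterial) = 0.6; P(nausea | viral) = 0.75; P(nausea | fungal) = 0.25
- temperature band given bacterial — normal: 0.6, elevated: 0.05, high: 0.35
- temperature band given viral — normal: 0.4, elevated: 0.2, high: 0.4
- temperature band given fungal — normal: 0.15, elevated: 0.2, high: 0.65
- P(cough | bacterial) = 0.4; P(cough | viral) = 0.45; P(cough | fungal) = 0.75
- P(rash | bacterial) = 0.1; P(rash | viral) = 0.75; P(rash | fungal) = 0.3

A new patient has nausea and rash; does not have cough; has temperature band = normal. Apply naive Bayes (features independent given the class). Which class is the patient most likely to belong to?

bacterial: 0.35 × 0.6 × 0.6 × (1−0.4) × 0.1 = 0.00756
viral: 0.35 × 0.75 × 0.4 × (1−0.45) × 0.75 = 0.0433125
fungal: 0.3 × 0.25 × 0.15 × (1−0.75) × 0.3 = 0.00084375
Highest score → viral.

viral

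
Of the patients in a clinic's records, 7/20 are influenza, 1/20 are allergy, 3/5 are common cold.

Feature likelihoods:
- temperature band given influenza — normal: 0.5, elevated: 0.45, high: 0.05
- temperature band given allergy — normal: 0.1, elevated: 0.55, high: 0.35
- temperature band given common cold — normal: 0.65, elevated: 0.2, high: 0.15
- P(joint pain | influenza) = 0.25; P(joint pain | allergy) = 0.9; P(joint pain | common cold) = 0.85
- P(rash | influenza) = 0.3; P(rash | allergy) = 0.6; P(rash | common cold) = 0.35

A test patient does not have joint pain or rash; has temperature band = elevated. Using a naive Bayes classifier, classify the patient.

influenza

influenza: 0.35 × 0.45 × (1−0.25) × (1−0.3) = 0.0826875
allergy: 0.05 × 0.55 × (1−0.9) × (1−0.6) = 0.0011
common cold: 0.6 × 0.2 × (1−0.85) × (1−0.35) = 0.0117
Highest score → influenza.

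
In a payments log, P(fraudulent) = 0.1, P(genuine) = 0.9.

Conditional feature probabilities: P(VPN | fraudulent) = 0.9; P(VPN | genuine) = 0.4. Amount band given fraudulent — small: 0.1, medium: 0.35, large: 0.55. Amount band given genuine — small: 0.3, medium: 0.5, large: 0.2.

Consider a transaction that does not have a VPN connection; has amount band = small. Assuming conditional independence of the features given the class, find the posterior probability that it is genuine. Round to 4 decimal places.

0.9939

fraudulent: 0.1 × (1−0.9) × 0.1 = 0.001
genuine: 0.9 × (1−0.4) × 0.3 = 0.162
P(genuine | x) = 0.162 / 0.163 ≈ 0.9939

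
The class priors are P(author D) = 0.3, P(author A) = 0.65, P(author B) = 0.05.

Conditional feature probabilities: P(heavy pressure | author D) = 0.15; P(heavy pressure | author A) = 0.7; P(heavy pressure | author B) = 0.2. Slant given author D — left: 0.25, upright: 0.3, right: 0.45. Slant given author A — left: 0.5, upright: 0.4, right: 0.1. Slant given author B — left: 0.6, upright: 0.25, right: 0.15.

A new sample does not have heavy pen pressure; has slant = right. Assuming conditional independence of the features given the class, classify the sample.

author D

author D: 0.3 × (1−0.15) × 0.45 = 0.11475
author A: 0.65 × (1−0.7) × 0.1 = 0.0195
author B: 0.05 × (1−0.2) × 0.15 = 0.006
Highest score → author D.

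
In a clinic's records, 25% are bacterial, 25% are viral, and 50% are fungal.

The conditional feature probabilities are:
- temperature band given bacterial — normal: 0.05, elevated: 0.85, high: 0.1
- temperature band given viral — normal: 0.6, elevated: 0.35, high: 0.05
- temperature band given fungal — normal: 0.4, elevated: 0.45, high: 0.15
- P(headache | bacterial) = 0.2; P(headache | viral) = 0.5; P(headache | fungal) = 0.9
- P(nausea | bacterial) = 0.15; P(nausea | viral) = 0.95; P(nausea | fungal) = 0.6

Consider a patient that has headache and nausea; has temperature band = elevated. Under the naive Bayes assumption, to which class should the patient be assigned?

fungal

bacterial: 0.25 × 0.85 × 0.2 × 0.15 = 0.006375
viral: 0.25 × 0.35 × 0.5 × 0.95 = 0.0415625
fungal: 0.5 × 0.45 × 0.9 × 0.6 = 0.1215
Highest score → fungal.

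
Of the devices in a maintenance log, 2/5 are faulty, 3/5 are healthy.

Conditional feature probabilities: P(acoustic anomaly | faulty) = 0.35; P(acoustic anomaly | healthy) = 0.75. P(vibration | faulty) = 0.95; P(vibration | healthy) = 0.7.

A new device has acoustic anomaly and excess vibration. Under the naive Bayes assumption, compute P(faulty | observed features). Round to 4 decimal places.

0.2969

faulty: 0.4 × 0.35 × 0.95 = 0.133
healthy: 0.6 × 0.75 × 0.7 = 0.315
P(faulty | x) = 0.133 / 0.448 ≈ 0.2969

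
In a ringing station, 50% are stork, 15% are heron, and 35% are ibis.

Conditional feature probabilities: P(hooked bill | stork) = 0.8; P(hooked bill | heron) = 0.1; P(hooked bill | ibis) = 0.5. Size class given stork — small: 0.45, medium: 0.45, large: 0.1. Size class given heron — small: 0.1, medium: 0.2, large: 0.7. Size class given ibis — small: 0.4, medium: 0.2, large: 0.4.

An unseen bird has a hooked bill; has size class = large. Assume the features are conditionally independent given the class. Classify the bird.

ibis

stork: 0.5 × 0.8 × 0.1 = 0.04
heron: 0.15 × 0.1 × 0.7 = 0.0105
ibis: 0.35 × 0.5 × 0.4 = 0.07
Highest score → ibis.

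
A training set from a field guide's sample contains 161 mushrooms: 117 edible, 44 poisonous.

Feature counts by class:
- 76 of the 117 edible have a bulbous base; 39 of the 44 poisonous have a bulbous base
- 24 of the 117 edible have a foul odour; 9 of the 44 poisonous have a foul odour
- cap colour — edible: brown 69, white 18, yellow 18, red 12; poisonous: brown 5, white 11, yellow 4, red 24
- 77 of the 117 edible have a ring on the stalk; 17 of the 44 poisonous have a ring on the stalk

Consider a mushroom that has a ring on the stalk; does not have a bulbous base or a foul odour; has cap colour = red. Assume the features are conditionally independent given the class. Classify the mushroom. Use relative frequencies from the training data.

edible

edible: (117/161) × (41/117) × (93/117) × (12/117) × (77/117) ≈ 0.0136633
poisonous: (44/161) × (5/44) × (35/44) × (24/44) × (17/44) ≈ 0.00520612
Highest score → edible.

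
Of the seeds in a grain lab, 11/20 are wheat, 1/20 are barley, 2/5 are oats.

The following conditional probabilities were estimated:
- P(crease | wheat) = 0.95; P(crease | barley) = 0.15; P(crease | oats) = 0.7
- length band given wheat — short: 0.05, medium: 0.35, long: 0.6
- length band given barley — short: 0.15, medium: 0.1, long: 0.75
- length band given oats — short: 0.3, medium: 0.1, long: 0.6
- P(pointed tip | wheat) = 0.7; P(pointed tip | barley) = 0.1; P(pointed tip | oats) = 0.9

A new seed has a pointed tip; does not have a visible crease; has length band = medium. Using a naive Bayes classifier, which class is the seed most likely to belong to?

wheat: 0.55 × (1−0.95) × 0.35 × 0.7 = 0.0067375
barley: 0.05 × (1−0.15) × 0.1 × 0.1 = 0.000425
oats: 0.4 × (1−0.7) × 0.1 × 0.9 = 0.0108
Highest score → oats.

oats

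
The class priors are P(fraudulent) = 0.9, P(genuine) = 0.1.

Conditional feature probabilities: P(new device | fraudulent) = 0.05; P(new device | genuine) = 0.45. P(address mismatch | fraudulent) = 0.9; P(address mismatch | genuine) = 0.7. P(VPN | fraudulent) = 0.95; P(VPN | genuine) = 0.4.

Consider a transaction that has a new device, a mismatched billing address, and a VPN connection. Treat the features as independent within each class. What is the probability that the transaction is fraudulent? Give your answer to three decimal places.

fraudulent: 0.9 × 0.05 × 0.9 × 0.95 = 0.038475
genuine: 0.1 × 0.45 × 0.7 × 0.4 = 0.0126
P(fraudulent | x) = 0.038475 / 0.051075 ≈ 0.753

0.753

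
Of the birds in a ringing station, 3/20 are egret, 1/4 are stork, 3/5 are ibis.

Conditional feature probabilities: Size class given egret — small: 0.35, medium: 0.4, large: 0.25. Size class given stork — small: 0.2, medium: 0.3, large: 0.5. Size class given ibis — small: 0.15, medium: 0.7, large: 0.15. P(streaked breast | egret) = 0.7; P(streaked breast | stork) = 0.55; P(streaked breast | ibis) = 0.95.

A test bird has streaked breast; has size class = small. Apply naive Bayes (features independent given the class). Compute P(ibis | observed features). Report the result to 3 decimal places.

0.571

egret: 0.15 × 0.35 × 0.7 = 0.03675
stork: 0.25 × 0.2 × 0.55 = 0.0275
ibis: 0.6 × 0.15 × 0.95 = 0.0855
P(ibis | x) = 0.0855 / 0.14975 ≈ 0.571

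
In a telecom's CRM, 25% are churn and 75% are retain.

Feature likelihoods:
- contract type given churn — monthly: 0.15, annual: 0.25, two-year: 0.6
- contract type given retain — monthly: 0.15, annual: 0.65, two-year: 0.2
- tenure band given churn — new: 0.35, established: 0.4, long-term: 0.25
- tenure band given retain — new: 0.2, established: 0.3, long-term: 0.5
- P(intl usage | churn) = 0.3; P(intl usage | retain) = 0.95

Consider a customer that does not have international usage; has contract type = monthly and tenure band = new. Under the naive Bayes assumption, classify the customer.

churn: 0.25 × 0.15 × 0.35 × (1−0.3) = 0.0091875
retain: 0.75 × 0.15 × 0.2 × (1−0.95) = 0.001125
Highest score → churn.

churn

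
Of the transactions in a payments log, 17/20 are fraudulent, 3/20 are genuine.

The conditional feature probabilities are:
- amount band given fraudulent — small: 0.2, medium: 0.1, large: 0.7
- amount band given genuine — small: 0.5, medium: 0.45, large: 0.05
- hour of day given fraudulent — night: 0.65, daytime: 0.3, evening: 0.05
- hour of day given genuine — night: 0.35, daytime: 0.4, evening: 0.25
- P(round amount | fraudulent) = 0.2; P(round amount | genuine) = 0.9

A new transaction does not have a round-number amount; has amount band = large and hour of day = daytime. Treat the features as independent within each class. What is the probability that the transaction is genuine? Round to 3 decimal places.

fraudulent: 0.85 × 0.7 × 0.3 × (1−0.2) = 0.1428
genuine: 0.15 × 0.05 × 0.4 × (1−0.9) = 0.0003
P(genuine | x) = 0.0003 / 0.1431 ≈ 0.002

0.002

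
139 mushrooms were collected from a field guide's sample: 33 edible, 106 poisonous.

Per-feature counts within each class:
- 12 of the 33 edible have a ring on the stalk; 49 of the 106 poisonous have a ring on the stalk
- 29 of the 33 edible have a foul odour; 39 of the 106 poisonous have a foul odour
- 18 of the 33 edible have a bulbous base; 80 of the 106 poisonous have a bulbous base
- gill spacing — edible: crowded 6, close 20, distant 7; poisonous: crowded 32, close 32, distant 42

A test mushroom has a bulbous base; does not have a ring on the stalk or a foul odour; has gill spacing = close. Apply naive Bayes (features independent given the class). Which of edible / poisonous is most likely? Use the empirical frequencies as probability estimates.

edible: (33/139) × (21/33) × (4/33) × (18/33) × (20/33) ≈ 0.00605376
poisonous: (106/139) × (57/106) × (67/106) × (80/106) × (32/106) ≈ 0.0590551
Highest score → poisonous.

poisonous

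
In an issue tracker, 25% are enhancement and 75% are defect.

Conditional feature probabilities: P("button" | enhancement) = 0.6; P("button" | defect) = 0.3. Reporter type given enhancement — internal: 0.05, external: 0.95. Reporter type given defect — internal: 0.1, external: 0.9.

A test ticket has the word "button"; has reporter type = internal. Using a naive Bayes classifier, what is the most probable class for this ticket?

defect

enhancement: 0.25 × 0.6 × 0.05 = 0.0075
defect: 0.75 × 0.3 × 0.1 = 0.0225
Highest score → defect.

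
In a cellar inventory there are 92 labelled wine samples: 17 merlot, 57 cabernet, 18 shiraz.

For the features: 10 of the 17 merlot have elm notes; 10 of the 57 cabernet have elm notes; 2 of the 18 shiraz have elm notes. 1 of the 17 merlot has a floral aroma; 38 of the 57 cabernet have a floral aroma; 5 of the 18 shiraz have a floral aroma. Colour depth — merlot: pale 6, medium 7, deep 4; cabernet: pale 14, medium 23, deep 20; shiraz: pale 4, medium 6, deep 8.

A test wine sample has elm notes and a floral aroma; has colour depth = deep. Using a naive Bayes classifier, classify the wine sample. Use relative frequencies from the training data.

cabernet

merlot: (17/92) × (10/17) × (1/17) × (4/17) ≈ 0.00150444
cabernet: (57/92) × (10/57) × (38/57) × (20/57) ≈ 0.0254259
shiraz: (18/92) × (2/18) × (5/18) × (8/18) ≈ 0.00268384
Highest score → cabernet.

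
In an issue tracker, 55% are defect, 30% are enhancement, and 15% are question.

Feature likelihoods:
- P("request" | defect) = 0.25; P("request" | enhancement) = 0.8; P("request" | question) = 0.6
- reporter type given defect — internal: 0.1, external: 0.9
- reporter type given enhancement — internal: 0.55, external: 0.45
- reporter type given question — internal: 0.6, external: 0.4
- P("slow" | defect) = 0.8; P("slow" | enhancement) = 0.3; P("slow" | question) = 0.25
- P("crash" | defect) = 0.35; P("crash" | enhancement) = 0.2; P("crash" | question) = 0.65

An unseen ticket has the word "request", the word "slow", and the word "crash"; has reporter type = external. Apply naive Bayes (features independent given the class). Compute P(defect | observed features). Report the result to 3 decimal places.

defect: 0.55 × 0.25 × 0.9 × 0.8 × 0.35 = 0.03465
enhancement: 0.3 × 0.8 × 0.45 × 0.3 × 0.2 = 0.00648
question: 0.15 × 0.6 × 0.4 × 0.25 × 0.65 = 0.00585
P(defect | x) = 0.03465 / 0.04698 ≈ 0.738

0.738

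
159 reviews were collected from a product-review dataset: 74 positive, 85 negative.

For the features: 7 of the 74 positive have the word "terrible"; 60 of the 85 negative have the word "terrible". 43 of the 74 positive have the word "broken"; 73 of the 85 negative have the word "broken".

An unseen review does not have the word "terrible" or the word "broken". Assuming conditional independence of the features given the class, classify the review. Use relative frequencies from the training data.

positive

positive: (74/159) × (67/74) × (31/74) ≈ 0.176526
negative: (85/159) × (25/85) × (12/85) ≈ 0.0221976
Highest score → positive.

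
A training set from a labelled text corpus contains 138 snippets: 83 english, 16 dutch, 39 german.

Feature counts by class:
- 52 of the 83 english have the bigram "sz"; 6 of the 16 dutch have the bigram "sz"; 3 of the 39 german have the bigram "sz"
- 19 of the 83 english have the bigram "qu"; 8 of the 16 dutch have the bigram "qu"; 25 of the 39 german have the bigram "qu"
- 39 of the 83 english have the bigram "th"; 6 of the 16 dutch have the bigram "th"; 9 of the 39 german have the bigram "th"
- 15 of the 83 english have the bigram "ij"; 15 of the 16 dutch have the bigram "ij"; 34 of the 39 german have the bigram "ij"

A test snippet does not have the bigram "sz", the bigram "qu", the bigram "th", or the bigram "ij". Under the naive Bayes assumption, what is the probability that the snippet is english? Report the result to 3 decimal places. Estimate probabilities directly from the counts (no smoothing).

0.876

english: (83/138) × (31/83) × (64/83) × (44/83) × (68/83) ≈ 0.0752298
dutch: (16/138) × (10/16) × (8/16) × (10/16) × (1/16) ≈ 0.00141531
german: (39/138) × (36/39) × (14/39) × (30/39) × (5/39) ≈ 0.00923525
P(english | x) = 0.0752298 / 0.08588036 ≈ 0.876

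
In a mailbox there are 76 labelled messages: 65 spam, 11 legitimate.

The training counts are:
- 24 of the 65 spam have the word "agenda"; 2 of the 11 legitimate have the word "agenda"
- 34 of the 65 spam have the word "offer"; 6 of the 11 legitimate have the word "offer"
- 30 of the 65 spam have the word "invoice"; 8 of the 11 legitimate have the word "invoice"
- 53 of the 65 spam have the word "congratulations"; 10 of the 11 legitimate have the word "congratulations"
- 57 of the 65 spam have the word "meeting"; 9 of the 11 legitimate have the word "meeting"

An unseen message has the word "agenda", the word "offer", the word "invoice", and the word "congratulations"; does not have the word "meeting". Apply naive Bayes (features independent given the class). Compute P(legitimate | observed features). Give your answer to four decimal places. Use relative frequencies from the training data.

0.1840

spam: (65/76) × (24/65) × (34/65) × (30/65) × (53/65) × (8/65) ≈ 0.00765086
legitimate: (11/76) × (2/11) × (6/11) × (8/11) × (10/11) × (2/11) ≈ 0.00172551
P(legitimate | x) = 0.00172551 / 0.00937637 ≈ 0.1840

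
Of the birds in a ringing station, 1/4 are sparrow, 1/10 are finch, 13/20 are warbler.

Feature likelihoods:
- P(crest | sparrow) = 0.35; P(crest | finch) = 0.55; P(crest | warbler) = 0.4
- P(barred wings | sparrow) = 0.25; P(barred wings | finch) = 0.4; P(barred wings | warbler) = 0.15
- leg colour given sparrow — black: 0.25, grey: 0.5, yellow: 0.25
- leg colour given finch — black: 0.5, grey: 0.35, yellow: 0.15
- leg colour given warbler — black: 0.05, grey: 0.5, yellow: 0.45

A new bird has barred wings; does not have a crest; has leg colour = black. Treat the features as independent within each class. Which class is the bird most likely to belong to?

sparrow: 0.25 × (1−0.35) × 0.25 × 0.25 = 0.01015625
finch: 0.1 × (1−0.55) × 0.4 × 0.5 = 0.009
warbler: 0.65 × (1−0.4) × 0.15 × 0.05 = 0.002925
Highest score → sparrow.

sparrow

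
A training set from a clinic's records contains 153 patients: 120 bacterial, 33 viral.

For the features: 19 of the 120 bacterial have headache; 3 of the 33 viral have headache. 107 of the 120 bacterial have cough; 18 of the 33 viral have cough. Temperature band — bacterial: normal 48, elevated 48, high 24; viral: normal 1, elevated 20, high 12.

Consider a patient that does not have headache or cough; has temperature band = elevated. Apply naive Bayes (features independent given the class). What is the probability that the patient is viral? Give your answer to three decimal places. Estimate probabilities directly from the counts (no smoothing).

0.654

bacterial: (120/153) × (101/120) × (13/120) × (48/120) ≈ 0.0286057
viral: (33/153) × (30/33) × (15/33) × (20/33) ≈ 0.0540161
P(viral | x) = 0.0540161 / 0.0826218 ≈ 0.654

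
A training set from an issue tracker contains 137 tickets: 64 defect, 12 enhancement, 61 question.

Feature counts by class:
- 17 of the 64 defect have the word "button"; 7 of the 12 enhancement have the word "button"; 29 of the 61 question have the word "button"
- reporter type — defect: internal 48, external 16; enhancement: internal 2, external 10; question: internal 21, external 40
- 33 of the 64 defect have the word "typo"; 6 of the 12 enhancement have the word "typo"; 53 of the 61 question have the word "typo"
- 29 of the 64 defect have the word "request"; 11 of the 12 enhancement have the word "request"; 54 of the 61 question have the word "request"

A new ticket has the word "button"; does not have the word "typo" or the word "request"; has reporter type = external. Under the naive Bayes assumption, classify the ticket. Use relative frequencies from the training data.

defect: (64/137) × (17/64) × (16/64) × (31/64) × (35/64) ≈ 0.00821747
enhancement: (12/137) × (7/12) × (10/12) × (6/12) × (1/12) ≈ 0.00177413
question: (61/137) × (29/61) × (40/61) × (8/61) × (7/61) ≈ 0.00208899
Highest score → defect.

defect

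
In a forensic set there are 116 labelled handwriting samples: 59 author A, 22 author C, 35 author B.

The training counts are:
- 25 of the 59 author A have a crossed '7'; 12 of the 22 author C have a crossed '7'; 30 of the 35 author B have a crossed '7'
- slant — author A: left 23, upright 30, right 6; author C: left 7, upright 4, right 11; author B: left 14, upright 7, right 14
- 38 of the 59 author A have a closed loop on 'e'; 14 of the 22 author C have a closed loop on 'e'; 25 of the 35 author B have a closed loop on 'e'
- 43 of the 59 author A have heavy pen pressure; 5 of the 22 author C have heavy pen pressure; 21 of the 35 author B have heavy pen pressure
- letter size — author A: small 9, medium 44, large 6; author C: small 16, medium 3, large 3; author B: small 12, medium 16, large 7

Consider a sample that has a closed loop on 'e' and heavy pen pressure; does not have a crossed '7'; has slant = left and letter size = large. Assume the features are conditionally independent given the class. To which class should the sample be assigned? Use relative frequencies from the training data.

author A

author A: (59/116) × (34/59) × (23/59) × (38/59) × (43/59) × (6/59) ≈ 0.00545436
author C: (22/116) × (10/22) × (7/22) × (14/22) × (5/22) × (3/22) ≈ 0.000540964
author B: (35/116) × (5/35) × (14/35) × (25/35) × (21/35) × (7/35) ≈ 0.00147783
Highest score → author A.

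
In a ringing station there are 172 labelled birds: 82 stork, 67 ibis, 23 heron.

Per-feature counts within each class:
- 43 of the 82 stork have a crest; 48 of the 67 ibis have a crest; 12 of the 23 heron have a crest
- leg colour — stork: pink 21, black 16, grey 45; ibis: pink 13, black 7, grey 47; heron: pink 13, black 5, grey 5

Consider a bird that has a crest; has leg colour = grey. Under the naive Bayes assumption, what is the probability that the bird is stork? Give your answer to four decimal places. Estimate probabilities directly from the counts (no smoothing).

0.3941

stork: (82/172) × (43/82) × (45/82) ≈ 0.137195
ibis: (67/172) × (48/67) × (47/67) ≈ 0.195765
heron: (23/172) × (12/23) × (5/23) ≈ 0.0151668
P(stork | x) = 0.137195 / 0.3481268 ≈ 0.3941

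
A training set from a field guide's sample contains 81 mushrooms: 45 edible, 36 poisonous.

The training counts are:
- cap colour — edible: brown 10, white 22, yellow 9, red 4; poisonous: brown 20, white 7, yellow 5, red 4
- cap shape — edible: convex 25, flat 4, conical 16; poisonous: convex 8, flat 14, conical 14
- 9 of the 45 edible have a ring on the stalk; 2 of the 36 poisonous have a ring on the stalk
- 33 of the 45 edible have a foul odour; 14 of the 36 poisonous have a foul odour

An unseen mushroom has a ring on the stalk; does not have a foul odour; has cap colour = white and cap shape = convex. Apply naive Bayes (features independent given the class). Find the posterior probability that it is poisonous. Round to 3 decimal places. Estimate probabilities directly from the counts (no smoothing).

0.075

edible: (45/81) × (22/45) × (25/45) × (9/45) × (12/45) ≈ 0.00804755
poisonous: (36/81) × (7/36) × (8/36) × (2/36) × (22/36) ≈ 0.000652001
P(poisonous | x) = 0.000652001 / 0.008699551 ≈ 0.075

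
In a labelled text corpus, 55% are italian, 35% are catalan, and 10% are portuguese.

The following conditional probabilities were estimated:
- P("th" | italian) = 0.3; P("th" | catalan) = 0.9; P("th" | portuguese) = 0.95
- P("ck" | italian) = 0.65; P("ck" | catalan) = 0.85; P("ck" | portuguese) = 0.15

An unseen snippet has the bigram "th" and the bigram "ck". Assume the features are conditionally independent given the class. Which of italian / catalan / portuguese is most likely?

italian: 0.55 × 0.3 × 0.65 = 0.10725
catalan: 0.35 × 0.9 × 0.85 = 0.26775
portuguese: 0.1 × 0.95 × 0.15 = 0.01425
Highest score → catalan.

catalan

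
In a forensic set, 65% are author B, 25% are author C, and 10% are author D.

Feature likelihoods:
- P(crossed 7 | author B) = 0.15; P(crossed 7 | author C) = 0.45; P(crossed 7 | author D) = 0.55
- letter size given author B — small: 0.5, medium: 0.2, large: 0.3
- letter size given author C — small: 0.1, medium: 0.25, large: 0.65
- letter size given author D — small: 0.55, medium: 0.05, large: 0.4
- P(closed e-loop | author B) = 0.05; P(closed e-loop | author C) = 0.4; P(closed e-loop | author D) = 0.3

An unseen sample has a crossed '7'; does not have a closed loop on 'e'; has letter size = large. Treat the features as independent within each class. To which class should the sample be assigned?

author B: 0.65 × 0.15 × 0.3 × (1−0.05) = 0.0277875
author C: 0.25 × 0.45 × 0.65 × (1−0.4) = 0.043875
author D: 0.1 × 0.55 × 0.4 × (1−0.3) = 0.0154
Highest score → author C.

author C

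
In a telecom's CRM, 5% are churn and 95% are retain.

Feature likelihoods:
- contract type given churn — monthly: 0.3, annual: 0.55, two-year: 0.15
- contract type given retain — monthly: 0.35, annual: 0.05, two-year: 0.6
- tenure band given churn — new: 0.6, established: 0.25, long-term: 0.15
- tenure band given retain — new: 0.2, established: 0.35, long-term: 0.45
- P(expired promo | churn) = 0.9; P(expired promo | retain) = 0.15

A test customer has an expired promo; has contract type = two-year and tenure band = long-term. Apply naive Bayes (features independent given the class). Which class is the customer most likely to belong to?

retain

churn: 0.05 × 0.15 × 0.15 × 0.9 = 0.0010125
retain: 0.95 × 0.6 × 0.45 × 0.15 = 0.038475
Highest score → retain.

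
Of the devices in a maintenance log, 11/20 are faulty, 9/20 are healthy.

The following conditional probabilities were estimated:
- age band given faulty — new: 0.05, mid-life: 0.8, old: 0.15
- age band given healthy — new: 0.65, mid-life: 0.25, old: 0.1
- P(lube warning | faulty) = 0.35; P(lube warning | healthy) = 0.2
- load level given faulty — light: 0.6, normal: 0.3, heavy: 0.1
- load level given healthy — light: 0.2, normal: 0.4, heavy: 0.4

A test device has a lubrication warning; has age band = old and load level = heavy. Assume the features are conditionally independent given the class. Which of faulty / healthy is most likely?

faulty: 0.55 × 0.15 × 0.35 × 0.1 = 0.0028875
healthy: 0.45 × 0.1 × 0.2 × 0.4 = 0.0036
Highest score → healthy.

healthy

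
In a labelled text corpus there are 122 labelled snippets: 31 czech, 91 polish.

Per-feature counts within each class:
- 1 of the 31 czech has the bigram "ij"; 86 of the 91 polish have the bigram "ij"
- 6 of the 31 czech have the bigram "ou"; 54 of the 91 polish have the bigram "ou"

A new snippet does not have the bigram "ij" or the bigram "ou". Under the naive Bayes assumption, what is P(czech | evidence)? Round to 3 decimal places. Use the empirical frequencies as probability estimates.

0.922

czech: (31/122) × (30/31) × (25/31) ≈ 0.198308
polish: (91/122) × (5/91) × (37/91) ≈ 0.0166637
P(czech | x) = 0.198308 / 0.2149717 ≈ 0.922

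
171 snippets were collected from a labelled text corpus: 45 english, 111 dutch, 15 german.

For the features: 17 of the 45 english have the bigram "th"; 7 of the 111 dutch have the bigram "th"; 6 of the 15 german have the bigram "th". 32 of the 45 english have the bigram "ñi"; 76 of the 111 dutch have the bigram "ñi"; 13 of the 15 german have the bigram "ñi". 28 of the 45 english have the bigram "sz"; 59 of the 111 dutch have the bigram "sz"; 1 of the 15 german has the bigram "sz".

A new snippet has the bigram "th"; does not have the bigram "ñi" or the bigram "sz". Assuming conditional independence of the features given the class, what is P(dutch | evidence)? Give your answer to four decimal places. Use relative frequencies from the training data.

english: (45/171) × (17/45) × (13/45) × (17/45) ≈ 0.0108498
dutch: (111/171) × (7/111) × (35/111) × (52/111) ≈ 0.00604682
german: (15/171) × (6/15) × (2/15) × (14/15) ≈ 0.00436647
P(dutch | x) = 0.00604682 / 0.02126309 ≈ 0.2844

0.2844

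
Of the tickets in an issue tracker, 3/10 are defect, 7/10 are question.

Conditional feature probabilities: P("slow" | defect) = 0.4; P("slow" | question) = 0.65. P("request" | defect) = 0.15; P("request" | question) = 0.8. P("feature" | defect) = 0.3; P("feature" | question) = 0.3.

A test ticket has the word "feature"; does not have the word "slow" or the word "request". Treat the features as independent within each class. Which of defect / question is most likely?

defect: 0.3 × (1−0.4) × (1−0.15) × 0.3 = 0.0459
question: 0.7 × (1−0.65) × (1−0.8) × 0.3 = 0.0147
Highest score → defect.

defect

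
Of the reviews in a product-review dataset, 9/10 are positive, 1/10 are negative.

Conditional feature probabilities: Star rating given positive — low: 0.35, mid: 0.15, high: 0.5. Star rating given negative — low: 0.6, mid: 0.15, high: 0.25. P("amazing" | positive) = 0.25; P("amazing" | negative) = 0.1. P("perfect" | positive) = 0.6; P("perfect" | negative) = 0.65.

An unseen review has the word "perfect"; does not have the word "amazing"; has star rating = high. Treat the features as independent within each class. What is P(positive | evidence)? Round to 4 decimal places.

0.9326

positive: 0.9 × 0.5 × (1−0.25) × 0.6 = 0.2025
negative: 0.1 × 0.25 × (1−0.1) × 0.65 = 0.014625
P(positive | x) = 0.2025 / 0.217125 ≈ 0.9326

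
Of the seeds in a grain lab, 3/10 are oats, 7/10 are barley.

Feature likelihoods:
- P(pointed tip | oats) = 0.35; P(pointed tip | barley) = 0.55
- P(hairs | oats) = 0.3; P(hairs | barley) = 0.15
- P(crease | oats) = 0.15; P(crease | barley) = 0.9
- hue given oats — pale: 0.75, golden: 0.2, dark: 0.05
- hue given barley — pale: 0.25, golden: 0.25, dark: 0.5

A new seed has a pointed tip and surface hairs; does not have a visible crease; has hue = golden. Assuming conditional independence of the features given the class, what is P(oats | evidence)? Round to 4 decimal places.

oats: 0.3 × 0.35 × 0.3 × (1−0.15) × 0.2 = 0.005355
barley: 0.7 × 0.55 × 0.15 × (1−0.9) × 0.25 = 0.00144375
P(oats | x) = 0.005355 / 0.00679875 ≈ 0.7876

0.7876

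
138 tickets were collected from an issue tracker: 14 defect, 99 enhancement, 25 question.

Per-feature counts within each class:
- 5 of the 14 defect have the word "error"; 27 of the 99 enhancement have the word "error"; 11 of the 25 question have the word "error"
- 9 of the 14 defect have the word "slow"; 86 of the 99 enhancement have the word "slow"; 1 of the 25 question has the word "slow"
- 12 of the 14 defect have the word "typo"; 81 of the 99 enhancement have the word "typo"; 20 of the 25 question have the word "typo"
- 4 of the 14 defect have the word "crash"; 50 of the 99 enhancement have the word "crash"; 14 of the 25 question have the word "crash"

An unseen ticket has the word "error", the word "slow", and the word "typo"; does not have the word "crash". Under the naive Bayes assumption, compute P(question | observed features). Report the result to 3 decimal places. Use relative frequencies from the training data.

0.013

defect: (14/138) × (5/14) × (9/14) × (12/14) × (10/14) ≈ 0.0142604
enhancement: (99/138) × (27/99) × (86/99) × (81/99) × (49/99) ≈ 0.068827
question: (25/138) × (11/25) × (1/25) × (20/25) × (11/25) ≈ 0.00112232
P(question | x) = 0.00112232 / 0.08420972 ≈ 0.013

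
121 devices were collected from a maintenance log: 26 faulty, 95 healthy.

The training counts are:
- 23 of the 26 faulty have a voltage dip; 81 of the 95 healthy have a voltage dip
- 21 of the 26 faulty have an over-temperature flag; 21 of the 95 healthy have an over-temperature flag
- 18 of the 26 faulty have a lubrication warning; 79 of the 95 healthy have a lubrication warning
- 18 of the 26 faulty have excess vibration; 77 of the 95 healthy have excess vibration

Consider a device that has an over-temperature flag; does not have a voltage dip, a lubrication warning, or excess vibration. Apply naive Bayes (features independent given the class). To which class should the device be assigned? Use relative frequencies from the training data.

faulty

faulty: (26/121) × (3/26) × (21/26) × (8/26) × (8/26) ≈ 0.0018959
healthy: (95/121) × (14/95) × (21/95) × (16/95) × (18/95) ≈ 0.000816176
Highest score → faulty.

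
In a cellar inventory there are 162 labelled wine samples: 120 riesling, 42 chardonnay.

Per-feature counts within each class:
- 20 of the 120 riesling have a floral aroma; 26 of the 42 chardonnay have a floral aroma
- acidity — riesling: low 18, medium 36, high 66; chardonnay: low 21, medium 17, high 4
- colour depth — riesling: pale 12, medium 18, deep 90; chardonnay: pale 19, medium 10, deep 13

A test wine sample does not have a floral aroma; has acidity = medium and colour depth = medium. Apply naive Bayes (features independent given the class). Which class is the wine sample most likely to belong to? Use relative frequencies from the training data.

riesling

riesling: (120/162) × (100/120) × (36/120) × (18/120) ≈ 0.0277778
chardonnay: (42/162) × (16/42) × (17/42) × (10/42) ≈ 0.00951821
Highest score → riesling.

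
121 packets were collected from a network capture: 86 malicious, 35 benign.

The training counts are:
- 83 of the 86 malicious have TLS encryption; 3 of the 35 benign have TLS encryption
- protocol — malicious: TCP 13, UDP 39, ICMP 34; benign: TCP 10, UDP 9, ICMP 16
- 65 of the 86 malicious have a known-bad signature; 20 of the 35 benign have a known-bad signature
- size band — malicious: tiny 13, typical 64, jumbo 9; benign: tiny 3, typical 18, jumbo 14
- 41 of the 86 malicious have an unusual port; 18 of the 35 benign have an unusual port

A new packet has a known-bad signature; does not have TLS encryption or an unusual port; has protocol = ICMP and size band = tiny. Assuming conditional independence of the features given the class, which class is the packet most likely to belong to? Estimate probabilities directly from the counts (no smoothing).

malicious: (86/121) × (3/86) × (34/86) × (65/86) × (13/86) × (45/86) ≈ 0.00058599
benign: (35/121) × (32/35) × (16/35) × (20/35) × (3/35) × (17/35) ≈ 0.00287616
Highest score → benign.

benign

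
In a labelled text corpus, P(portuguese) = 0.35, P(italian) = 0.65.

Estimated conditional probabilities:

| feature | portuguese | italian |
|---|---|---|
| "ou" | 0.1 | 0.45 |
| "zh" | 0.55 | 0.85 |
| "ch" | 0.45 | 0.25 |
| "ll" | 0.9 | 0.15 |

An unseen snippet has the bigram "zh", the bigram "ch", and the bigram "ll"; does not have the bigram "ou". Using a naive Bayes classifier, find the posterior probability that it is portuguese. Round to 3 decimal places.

portuguese: 0.35 × (1−0.1) × 0.55 × 0.45 × 0.9 = 0.07016625
italian: 0.65 × (1−0.45) × 0.85 × 0.25 × 0.15 = 0.0113953125
P(portuguese | x) = 0.07016625 / 0.0815615625 ≈ 0.860

0.860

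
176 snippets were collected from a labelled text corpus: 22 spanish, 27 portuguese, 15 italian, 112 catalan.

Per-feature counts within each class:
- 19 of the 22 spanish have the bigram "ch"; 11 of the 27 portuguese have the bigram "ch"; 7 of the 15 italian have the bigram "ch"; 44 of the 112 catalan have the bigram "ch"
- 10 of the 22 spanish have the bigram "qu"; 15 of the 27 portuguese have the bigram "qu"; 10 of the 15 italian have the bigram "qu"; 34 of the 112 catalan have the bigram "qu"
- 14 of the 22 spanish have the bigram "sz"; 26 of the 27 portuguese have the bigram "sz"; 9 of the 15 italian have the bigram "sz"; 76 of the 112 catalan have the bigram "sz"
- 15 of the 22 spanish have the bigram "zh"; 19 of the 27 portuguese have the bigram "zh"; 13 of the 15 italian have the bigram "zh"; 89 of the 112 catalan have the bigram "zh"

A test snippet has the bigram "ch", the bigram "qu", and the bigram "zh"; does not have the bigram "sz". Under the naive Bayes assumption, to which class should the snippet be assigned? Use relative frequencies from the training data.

spanish: (22/176) × (19/22) × (10/22) × (8/22) × (15/22) ≈ 0.0121662
portuguese: (27/176) × (11/27) × (15/27) × (1/27) × (19/27) ≈ 0.000904969
italian: (15/176) × (7/15) × (10/15) × (6/15) × (13/15) ≈ 0.00919192
catalan: (112/176) × (44/112) × (34/112) × (36/112) × (89/112) ≈ 0.0193846
Highest score → catalan.

catalan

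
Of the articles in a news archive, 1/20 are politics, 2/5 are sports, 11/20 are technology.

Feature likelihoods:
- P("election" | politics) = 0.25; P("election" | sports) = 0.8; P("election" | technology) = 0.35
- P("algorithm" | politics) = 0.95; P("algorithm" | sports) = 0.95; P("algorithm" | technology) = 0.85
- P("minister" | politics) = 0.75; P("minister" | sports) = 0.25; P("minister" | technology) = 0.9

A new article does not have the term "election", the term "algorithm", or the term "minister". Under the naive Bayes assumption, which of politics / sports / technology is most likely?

politics: 0.05 × (1−0.25) × (1−0.95) × (1−0.75) = 0.00046875
sports: 0.4 × (1−0.8) × (1−0.95) × (1−0.25) = 0.003
technology: 0.55 × (1−0.35) × (1−0.85) × (1−0.9) = 0.0053625
Highest score → technology.

technology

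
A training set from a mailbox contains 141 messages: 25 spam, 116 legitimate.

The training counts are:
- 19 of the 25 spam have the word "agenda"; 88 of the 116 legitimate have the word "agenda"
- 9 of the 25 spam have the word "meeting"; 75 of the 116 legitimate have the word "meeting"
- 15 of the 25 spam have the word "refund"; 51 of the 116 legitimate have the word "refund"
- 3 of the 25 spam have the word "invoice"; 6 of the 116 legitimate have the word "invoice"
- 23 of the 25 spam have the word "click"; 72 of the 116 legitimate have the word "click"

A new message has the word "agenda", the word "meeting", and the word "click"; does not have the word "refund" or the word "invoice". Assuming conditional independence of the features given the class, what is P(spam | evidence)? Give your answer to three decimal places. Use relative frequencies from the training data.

0.106

spam: (25/141) × (19/25) × (9/25) × (10/25) × (22/25) × (23/25) ≈ 0.0157097
legitimate: (116/141) × (88/116) × (75/116) × (65/116) × (110/116) × (72/116) ≈ 0.133086
P(spam | x) = 0.0157097 / 0.1487957 ≈ 0.106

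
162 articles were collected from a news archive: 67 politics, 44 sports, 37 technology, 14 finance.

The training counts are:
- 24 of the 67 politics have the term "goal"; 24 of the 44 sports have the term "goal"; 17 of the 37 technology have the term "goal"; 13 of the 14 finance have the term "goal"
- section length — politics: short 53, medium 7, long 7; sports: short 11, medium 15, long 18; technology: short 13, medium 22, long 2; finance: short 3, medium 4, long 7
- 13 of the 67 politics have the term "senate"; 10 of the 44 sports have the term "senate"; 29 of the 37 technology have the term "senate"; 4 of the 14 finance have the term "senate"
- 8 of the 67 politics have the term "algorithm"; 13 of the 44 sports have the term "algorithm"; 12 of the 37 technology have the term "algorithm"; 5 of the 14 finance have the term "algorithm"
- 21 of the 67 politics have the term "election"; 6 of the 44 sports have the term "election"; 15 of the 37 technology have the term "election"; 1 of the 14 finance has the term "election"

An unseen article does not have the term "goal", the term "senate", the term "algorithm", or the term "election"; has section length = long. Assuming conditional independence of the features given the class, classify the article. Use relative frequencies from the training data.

sports

politics: (67/162) × (43/67) × (7/67) × (54/67) × (59/67) × (46/67) ≈ 0.0135131
sports: (44/162) × (20/44) × (18/44) × (34/44) × (31/44) × (38/44) ≈ 0.0237466
technology: (37/162) × (20/37) × (2/37) × (8/37) × (25/37) × (22/37) ≈ 0.000579683
finance: (14/162) × (1/14) × (7/14) × (10/14) × (9/14) × (13/14) ≈ 0.001316
Highest score → sports.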